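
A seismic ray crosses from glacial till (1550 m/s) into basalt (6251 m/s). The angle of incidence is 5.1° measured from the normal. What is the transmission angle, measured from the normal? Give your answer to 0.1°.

21.0°

Snell's law: sin θ₂ = (V₂/V₁)·sin θ₁ = (6251/1550)·sin 5.1° = 0.3585.
θ₂ = arcsin 0.3585 = 21.01° from the normal.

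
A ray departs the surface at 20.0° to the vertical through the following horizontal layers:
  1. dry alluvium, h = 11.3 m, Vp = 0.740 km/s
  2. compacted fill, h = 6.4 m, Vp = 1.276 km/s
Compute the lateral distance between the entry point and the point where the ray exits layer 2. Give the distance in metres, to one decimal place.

p = sin θ₁/V₁ = sin 20.0°/0.740 = 4.6219e-01 s/km is conserved through the stack.
Layer 1: θ = 20.00°; offset = 11.3·tan 20.00° = 4.113 m.
Layer 2: sin θ = p·1.276 = 0.5898 → θ = 36.14°; offset = 6.4·tan 36.14° = 4.674 m.
Summing the layer offsets gives 8.787 m.

8.8 m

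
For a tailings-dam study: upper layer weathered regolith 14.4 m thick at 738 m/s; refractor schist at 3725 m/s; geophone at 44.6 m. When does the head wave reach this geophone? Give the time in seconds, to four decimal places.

0.0502 s

t = x/V₂ + 2h·√(V₂²−V₁²)/(V₁V₂).
√(V₂²−V₁²) = √(3725²−738²) = 3651.2 m/s; delay term = 2·14.4·3651.2/(738·3725) = 0.03825 s.
t = 44.6/3725 + 0.03825 = 0.05022 s.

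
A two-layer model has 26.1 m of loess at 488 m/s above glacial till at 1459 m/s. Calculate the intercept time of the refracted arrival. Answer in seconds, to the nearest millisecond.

θ_c = arcsin(V₁/V₂) = arcsin(488/1459) = 19.54°; cos θ_c = 0.9424.
tᵢ = 2h·cos θ_c / V₁ = 2·26.1·0.9424 / 488 = 0.10081 s.

0.101 s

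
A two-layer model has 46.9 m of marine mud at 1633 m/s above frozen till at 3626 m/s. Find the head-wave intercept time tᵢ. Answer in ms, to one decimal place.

θ_c = arcsin(V₁/V₂) = arcsin(1633/3626) = 26.77°; cos θ_c = 0.8928.
tᵢ = 2h·cos θ_c / V₁ = 2·46.9·0.8928 / 1633 = 0.05129 s.

51.3 ms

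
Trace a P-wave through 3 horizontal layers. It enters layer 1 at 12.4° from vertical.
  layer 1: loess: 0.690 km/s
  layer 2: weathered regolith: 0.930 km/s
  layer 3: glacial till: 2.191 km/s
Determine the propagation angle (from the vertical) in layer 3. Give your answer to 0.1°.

Snell's law across each interface conserves sin θ / V, so sin θ_3 = V_3·sin θ₁/V₁.
sin θ_3 = 2.191 × sin 12.4° / 0.690 = 0.6819.
θ_3 = arcsin 0.6819 = 42.99°.

43.0°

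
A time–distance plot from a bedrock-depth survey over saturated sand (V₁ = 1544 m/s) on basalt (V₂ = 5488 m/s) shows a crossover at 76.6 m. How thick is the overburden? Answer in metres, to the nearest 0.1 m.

x_cross = 2h·√((V₂+V₁)/(V₂−V₁)) → h = x_cross / (2·√((V₂+V₁)/(V₂−V₁))).
√((V₂+V₁)/(V₂−V₁)) = √((5488+1544)/(5488−1544)) = 1.3353.
h = 76.6 / (2·1.3353) = 28.68 m.

28.7 m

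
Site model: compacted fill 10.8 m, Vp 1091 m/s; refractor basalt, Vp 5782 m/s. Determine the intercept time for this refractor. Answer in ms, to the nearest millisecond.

19 ms

tᵢ = 2h·√(V₂²−V₁²)/(V₁V₂).
√(V₂²−V₁²) = √(5782²−1091²) = 5678.1 m/s.
tᵢ = 2·10.8·5678.1/(1091·5782) = 0.01944 s.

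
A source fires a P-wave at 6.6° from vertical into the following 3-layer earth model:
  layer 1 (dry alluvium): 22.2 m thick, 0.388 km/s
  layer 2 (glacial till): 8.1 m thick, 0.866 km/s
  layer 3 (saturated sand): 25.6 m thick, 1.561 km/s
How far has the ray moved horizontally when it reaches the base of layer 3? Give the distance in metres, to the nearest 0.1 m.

Apply Snell's law at each interface; in layer i the horizontal offset is hᵢ·tan θᵢ.
Layer 1: θ = 6.60°; offset = 22.2·tan 6.60° = 2.569 m.
Layer 2: sin θ = 0.866·sin 6.6°/0.388 = 0.2565, θ = 14.86°; offset = 8.1·tan 14.86° = 2.150 m.
Layer 3: sin θ = 1.561·sin 6.6°/0.388 = 0.4624, θ = 27.54°; offset = 25.6·tan 27.54° = 13.351 m.
Σ offsets = 18.069 m.

18.1 m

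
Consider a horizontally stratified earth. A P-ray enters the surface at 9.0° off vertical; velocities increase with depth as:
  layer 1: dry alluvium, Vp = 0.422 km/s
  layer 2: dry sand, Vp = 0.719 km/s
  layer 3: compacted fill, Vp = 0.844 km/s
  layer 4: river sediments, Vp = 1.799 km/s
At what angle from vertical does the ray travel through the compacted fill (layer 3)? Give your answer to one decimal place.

Ray parameter p = sin 9.0° / 0.422 = 3.7070e-01 s/km.
sin θ_3 = p·V_3 = 3.7070e-01 × 0.844 = 0.3129.
θ_3 = arcsin 0.3129 = 18.23°.

18.2°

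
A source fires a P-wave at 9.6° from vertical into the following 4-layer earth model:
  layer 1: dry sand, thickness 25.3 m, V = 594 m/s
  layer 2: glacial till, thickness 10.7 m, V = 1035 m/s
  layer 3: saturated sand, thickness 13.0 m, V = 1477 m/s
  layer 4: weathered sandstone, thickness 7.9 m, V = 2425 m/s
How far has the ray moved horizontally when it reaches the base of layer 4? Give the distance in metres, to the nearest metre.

Ray parameter p = sin 9.6° / 594 m/s = 2.8076e-04 s/m.
Layer 1: θ = 9.60°; offset = 25.3·tan 9.60° = 4.279 m.
Layer 2: sin θ = p·1035 = 0.2906 → θ = 16.89°; offset = 10.7·tan 16.89° = 3.249 m.
Layer 3: sin θ = p·1477 = 0.4147 → θ = 24.50°; offset = 13.0·tan 24.50° = 5.924 m.
Layer 4: sin θ = p·2425 = 0.6808 → θ = 42.91°; offset = 7.9·tan 42.91° = 7.343 m.
Σ offsets = 20.796 m.

21 m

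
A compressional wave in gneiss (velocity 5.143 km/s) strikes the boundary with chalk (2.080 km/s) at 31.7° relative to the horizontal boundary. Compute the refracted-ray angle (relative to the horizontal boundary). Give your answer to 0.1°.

Convert to the normal: θ₁ = 90° − 31.7° = 58.3°.
Snell's law: sin θ₂ = (V₂/V₁)·sin θ₁ = (2.080/5.143)·sin 58.3° = 0.3441.
θ₂ = arcsin 0.3441 = 20.13° from the normal.
From the interface: 90° − 20.13° = 69.87°.

69.9°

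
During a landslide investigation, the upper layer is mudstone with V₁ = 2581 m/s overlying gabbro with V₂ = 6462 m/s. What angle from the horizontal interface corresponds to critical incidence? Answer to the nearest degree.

At critical incidence the refracted ray runs along the interface (θ₂ = 90°), so sin θ_c = V₁/V₂.
θ_c = arcsin(2581/6462) = arcsin 0.3994 = 23.54°.
Measured from the interface: 90° − 23.54° = 66.46°.

66°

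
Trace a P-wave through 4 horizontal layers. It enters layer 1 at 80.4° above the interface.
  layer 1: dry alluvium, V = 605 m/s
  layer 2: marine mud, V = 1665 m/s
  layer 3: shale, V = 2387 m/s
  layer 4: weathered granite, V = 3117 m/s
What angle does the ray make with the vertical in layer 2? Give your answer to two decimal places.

27.32°

From the normal: θ₁ = 90° − 80.4° = 9.6°.
Snell's law across each interface conserves sin θ / V, so sin θ_2 = V_2·sin θ₁/V₁.
sin θ_2 = 1665 × sin 9.6° / 605 = 0.4590.
θ_2 = 27.32° from the vertical.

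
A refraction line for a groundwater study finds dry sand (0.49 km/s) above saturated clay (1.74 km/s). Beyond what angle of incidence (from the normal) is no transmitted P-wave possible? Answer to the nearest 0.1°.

At critical incidence the refracted ray runs along the interface (θ₂ = 90°), so sin θ_c = V₁/V₂.
θ_c = arcsin(0.49/1.74) = arcsin 0.2816 = 16.36°.

16.4°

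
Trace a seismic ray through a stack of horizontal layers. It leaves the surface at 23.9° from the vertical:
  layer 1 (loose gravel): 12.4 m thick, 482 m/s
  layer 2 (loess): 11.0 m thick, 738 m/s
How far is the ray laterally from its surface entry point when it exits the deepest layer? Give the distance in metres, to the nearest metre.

14 m

p = sin θ₁/V₁ = sin 23.9°/482 = 8.4054e-04 s/m is conserved through the stack.
Layer 1: θ = 23.90°; offset = 12.4·tan 23.90° = 5.495 m.
Layer 2: sin θ = p·738 = 0.6203 → θ = 38.34°; offset = 11.0·tan 38.34° = 8.700 m.
Summing the layer offsets gives 14.195 m.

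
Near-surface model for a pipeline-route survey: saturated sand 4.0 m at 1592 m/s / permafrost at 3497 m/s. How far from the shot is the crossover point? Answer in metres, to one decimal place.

x_cross = 2h·√((V₂+V₁)/(V₂−V₁)).
(V₂+V₁)/(V₂−V₁) = (3497+1592)/(3497−1592) = 2.6714; √ = 1.6344.
x_cross = 2·4.0·1.6344 = 13.08 m.

13.1 m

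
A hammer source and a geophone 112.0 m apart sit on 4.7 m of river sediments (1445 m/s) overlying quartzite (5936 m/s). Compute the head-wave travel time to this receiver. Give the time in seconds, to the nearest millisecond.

0.025 s

t = x/V₂ + 2h·√(V₂²−V₁²)/(V₁V₂).
√(V₂²−V₁²) = √(5936²−1445²) = 5757.4 m/s; delay term = 2·4.7·5757.4/(1445·5936) = 0.00631 s.
t = 112.0/5936 + 0.00631 = 0.02518 s.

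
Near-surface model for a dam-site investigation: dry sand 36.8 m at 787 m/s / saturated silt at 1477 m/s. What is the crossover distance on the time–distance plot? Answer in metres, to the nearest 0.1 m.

x_cross = 2h·√((V₂+V₁)/(V₂−V₁)).
(V₂+V₁)/(V₂−V₁) = (1477+787)/(1477−787) = 3.2812; √ = 1.8114.
x_cross = 2·36.8·1.8114 = 133.32 m.

133.3 m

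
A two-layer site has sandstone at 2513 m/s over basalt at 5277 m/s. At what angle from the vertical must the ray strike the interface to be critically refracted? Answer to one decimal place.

28.4°

Critical incidence: sin θ_c = V₁/V₂ = 2513/5277 = 0.4762.
θ_c = arcsin 0.4762 = 28.44°.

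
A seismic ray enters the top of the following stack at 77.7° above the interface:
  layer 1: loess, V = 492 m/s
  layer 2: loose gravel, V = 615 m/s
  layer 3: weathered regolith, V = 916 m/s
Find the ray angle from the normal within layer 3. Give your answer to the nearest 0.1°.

23.4°

From the normal: θ₁ = 90° − 77.7° = 12.3°.
Ray parameter p = sin 12.3° / 492 = 4.3299e-04 s/m.
sin θ_3 = p·V_3 = 4.3299e-04 × 916 = 0.3966.
θ_3 = 23.37° from the vertical.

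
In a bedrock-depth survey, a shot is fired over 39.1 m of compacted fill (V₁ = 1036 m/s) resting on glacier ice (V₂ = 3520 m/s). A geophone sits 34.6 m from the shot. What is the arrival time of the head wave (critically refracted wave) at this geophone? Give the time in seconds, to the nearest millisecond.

θ_c = arcsin(V₁/V₂) = arcsin(1036/3520) = 17.12°, cos θ_c = 0.9557.
Intercept time tᵢ = 2h cos θ_c / V₁ = 2·39.1·0.9557/1036 = 0.07214 s.
t = x/V₂ + tᵢ = 34.6/3520 + 0.07214 = 0.08197 s.

0.082 s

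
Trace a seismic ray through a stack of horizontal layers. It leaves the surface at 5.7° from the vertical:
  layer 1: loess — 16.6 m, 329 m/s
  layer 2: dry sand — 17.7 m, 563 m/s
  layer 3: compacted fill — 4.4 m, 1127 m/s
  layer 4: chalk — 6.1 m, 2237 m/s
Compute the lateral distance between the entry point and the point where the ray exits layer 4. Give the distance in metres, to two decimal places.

11.89 m

Ray parameter p = sin 5.7° / 329 m/s = 3.0188e-04 s/m.
Layer 1: θ = 5.70°; offset = 16.6·tan 5.70° = 1.6569 m.
Layer 2: sin θ = p·563 = 0.1700 → θ = 9.79°; offset = 17.7·tan 9.79° = 3.0527 m.
Layer 3: sin θ = p·1127 = 0.3402 → θ = 19.89°; offset = 4.4·tan 19.89° = 1.5919 m.
Layer 4: sin θ = p·2237 = 0.6753 → θ = 42.48°; offset = 6.1·tan 42.48° = 5.5854 m.
Summing the layer offsets gives 11.8870 m.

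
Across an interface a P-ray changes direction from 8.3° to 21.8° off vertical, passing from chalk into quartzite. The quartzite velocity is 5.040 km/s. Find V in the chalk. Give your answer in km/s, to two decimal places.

sin 8.3° = 0.1444; sin 21.8° = 0.3714.
V₁ = V₂·(sin θ₁/sin θ₂) = 5.040·(0.1444/0.3714) = 1.96 km/s.

1.96 km/s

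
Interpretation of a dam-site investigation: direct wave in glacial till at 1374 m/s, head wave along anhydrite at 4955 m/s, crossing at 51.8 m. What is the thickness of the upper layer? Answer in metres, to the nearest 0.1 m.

x_cross = 2h·√((V₂+V₁)/(V₂−V₁)) → h = x_cross / (2·√((V₂+V₁)/(V₂−V₁))).
√((V₂+V₁)/(V₂−V₁)) = √((4955+1374)/(4955−1374)) = 1.3294.
h = 51.8 / (2·1.3294) = 19.48 m.

19.5 m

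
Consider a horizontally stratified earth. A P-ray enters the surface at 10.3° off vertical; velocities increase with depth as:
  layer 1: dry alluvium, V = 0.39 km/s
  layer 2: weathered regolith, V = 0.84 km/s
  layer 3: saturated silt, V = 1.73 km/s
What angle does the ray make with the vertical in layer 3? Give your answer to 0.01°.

Ray parameter p = sin 10.3° / 0.39 = 4.5847e-01 s/km.
sin θ_3 = p·V_3 = 4.5847e-01 × 1.73 = 0.7931.
θ_3 = 52.48° from the vertical.

52.48°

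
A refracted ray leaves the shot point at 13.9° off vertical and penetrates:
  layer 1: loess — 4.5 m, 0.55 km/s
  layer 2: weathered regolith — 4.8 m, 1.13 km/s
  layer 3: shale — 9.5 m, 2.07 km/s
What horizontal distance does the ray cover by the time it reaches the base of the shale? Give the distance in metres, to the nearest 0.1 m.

Apply Snell's law at each interface; in layer i the horizontal offset is hᵢ·tan θᵢ.
Layer 1: θ = 13.90°; offset = 4.5·tan 13.90° = 1.114 m.
Layer 2: sin θ = 1.13·sin 13.9°/0.55 = 0.4936, θ = 29.57°; offset = 4.8·tan 29.57° = 2.724 m.
Layer 3: sin θ = 2.07·sin 13.9°/0.55 = 0.9041, θ = 64.71°; offset = 9.5·tan 64.71° = 20.103 m.
Σ offsets = 23.941 m.

23.9 m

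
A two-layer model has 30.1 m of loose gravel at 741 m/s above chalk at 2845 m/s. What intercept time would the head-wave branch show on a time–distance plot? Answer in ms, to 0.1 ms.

θ_c = arcsin(V₁/V₂) = arcsin(741/2845) = 15.10°; cos θ_c = 0.9655.
tᵢ = 2h·cos θ_c / V₁ = 2·30.1·0.9655 / 741 = 0.07844 s.

78.4 ms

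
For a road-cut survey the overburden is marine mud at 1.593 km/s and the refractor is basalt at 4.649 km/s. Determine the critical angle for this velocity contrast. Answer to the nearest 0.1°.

20.0°

Critical incidence: sin θ_c = V₁/V₂ = 1.593/4.649 = 0.3427.
θ_c = arcsin 0.3427 = 20.04°.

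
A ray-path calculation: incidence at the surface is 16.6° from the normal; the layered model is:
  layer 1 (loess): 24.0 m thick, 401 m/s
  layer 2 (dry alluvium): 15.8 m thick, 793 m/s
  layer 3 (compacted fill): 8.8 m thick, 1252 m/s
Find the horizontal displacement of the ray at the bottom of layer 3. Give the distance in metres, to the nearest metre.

35 m

Apply Snell's law at each interface; in layer i the horizontal offset is hᵢ·tan θᵢ.
Layer 1: θ = 16.60°; offset = 24.0·tan 16.60° = 7.155 m.
Layer 2: sin θ = 793·sin 16.6°/401 = 0.5650, θ = 34.40°; offset = 15.8·tan 34.40° = 10.818 m.
Layer 3: sin θ = 1252·sin 16.6°/401 = 0.8920, θ = 63.12°; offset = 8.8·tan 63.12° = 17.363 m.
Σ offsets = 35.336 m.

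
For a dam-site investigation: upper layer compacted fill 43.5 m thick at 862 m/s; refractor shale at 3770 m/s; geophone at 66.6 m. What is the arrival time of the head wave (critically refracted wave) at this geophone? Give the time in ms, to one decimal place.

115.9 ms

θ_c = arcsin(V₁/V₂) = arcsin(862/3770) = 13.22°, cos θ_c = 0.9735.
Intercept time tᵢ = 2h cos θ_c / V₁ = 2·43.5·0.9735/862 = 0.09825 s.
t = x/V₂ + tᵢ = 66.6/3770 + 0.09825 = 0.11592 s.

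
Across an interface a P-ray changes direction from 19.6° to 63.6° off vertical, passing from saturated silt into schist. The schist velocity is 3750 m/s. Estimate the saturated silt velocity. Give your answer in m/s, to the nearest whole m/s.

sin 19.6° = 0.3355; sin 63.6° = 0.8957.
V₁ = V₂·(sin θ₁/sin θ₂) = 3750·(0.3355/0.8957) = 1404.41 m/s.

1404 m/s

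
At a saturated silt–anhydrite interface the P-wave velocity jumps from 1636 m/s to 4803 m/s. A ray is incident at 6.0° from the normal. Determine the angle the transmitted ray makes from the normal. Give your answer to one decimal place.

Snell's law: sin θ₂ = (V₂/V₁)·sin θ₁ = (4803/1636)·sin 6.0° = 0.3069.
θ₂ = sin⁻¹(0.3069) = 17.87° (from vertical).

17.9°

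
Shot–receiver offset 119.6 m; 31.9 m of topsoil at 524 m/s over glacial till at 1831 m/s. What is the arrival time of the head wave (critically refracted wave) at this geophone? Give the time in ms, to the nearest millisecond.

182 ms

t = x/V₂ + 2h·√(V₂²−V₁²)/(V₁V₂).
√(V₂²−V₁²) = √(1831²−524²) = 1754.4 m/s; delay term = 2·31.9·1754.4/(524·1831) = 0.11666 s.
t = 119.6/1831 + 0.11666 = 0.18198 s.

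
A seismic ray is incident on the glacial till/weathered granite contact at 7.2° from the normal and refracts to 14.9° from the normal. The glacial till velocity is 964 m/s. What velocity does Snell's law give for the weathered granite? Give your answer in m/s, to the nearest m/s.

1978 m/s

Snell's law: sin 7.2°/V₁ = sin 14.9°/V₂.
V₂ = V₁·sin 14.9°/sin 7.2° = 964 × 2.0516 = 1977.74 m/s.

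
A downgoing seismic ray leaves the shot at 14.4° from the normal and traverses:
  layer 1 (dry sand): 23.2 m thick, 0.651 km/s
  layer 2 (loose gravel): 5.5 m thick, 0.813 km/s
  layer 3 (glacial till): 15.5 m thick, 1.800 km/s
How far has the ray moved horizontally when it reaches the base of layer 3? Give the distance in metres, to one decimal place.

p = sin θ₁/V₁ = sin 14.4°/0.651 = 3.8201e-01 s/km is conserved through the stack.
Layer 1: θ = 14.40°; offset = 23.2·tan 14.40° = 5.957 m.
Layer 2: sin θ = p·0.813 = 0.3106 → θ = 18.09°; offset = 5.5·tan 18.09° = 1.797 m.
Layer 3: sin θ = p·1.800 = 0.6876 → θ = 43.44°; offset = 15.5·tan 43.44° = 14.679 m.
Summing the layer offsets gives 22.433 m.

22.4 m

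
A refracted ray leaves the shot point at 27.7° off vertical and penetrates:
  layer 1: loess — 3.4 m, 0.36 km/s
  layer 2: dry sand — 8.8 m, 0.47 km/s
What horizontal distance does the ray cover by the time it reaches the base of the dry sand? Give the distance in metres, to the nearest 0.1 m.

p = sin θ₁/V₁ = sin 27.7°/0.36 = 1.2912e+00 s/km is conserved through the stack.
Layer 1: θ = 27.70°; offset = 3.4·tan 27.70° = 1.785 m.
Layer 2: sin θ = p·0.47 = 0.6069 → θ = 37.36°; offset = 8.8·tan 37.36° = 6.719 m.
Total horizontal offset = 8.504 m.

8.5 m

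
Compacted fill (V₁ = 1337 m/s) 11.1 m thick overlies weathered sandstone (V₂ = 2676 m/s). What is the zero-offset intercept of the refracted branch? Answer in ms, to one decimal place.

14.4 ms

tᵢ = 2h·√(V₂²−V₁²)/(V₁V₂).
√(V₂²−V₁²) = √(2676²−1337²) = 2318.1 m/s.
tᵢ = 2·11.1·2318.1/(1337·2676) = 0.01438 s.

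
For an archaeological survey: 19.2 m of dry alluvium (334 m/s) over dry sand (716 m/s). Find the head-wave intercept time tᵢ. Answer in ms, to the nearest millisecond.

θ_c = arcsin(V₁/V₂) = arcsin(334/716) = 27.81°; cos θ_c = 0.8845.
tᵢ = 2h·cos θ_c / V₁ = 2·19.2·0.8845 / 334 = 0.10169 s.

102 ms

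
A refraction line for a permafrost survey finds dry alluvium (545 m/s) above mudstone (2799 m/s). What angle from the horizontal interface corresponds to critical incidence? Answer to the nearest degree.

Critical incidence: sin θ_c = V₁/V₂ = 545/2799 = 0.1947.
θ_c = arcsin 0.1947 = 11.23°.
Measured from the interface: 90° − 11.23° = 78.77°.

79°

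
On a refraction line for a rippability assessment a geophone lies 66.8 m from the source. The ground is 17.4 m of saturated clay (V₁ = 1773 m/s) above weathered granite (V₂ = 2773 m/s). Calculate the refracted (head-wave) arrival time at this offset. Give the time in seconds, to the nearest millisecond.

0.039 s

θ_c = arcsin(V₁/V₂) = arcsin(1773/2773) = 39.75°, cos θ_c = 0.7689.
Intercept time tᵢ = 2h cos θ_c / V₁ = 2·17.4·0.7689/1773 = 0.01509 s.
t = x/V₂ + tᵢ = 66.8/2773 + 0.01509 = 0.03918 s.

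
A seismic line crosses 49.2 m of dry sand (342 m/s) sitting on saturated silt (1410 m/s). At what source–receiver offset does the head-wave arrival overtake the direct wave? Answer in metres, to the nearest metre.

126 m

x_cross = 2h·√((V₂+V₁)/(V₂−V₁)).
(V₂+V₁)/(V₂−V₁) = (1410+342)/(1410−342) = 1.6404; √ = 1.2808.
x_cross = 2·49.2·1.2808 = 126.03 m.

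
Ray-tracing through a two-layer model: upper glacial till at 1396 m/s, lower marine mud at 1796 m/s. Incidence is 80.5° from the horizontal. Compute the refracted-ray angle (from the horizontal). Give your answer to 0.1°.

77.7°

Convert to the normal: θ₁ = 90° − 80.5° = 9.5°.
Snell's law: sin θ₂ = (V₂/V₁)·sin θ₁ = (1796/1396)·sin 9.5° = 0.2123.
θ₂ = arcsin 0.2123 = 12.26° from the normal.
From the interface: 90° − 12.26° = 77.74°.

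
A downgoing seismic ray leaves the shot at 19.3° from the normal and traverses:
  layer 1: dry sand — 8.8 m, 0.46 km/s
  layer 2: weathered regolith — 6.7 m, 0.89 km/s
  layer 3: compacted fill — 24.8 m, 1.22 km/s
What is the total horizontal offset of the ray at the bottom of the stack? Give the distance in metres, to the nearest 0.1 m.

53.8 m

Ray parameter p = sin 19.3° / 0.46 km/s = 7.1851e-01 s/km.
Layer 1: θ = 19.30°; offset = 8.8·tan 19.30° = 3.082 m.
Layer 2: sin θ = p·0.89 = 0.6395 → θ = 39.75°; offset = 6.7·tan 39.75° = 5.573 m.
Layer 3: sin θ = p·1.22 = 0.8766 → θ = 61.23°; offset = 24.8·tan 61.23° = 45.172 m.
Summing the layer offsets gives 53.827 m.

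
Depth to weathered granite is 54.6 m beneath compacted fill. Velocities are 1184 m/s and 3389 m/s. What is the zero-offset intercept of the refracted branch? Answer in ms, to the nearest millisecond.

86 ms

θ_c = arcsin(V₁/V₂) = arcsin(1184/3389) = 20.45°; cos θ_c = 0.9370.
tᵢ = 2h·cos θ_c / V₁ = 2·54.6·0.9370 / 1184 = 0.08642 s.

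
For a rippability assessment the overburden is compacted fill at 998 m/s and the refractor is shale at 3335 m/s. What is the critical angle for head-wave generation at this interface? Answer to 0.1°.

Critical incidence: sin θ_c = V₁/V₂ = 998/3335 = 0.2993.
θ_c = arcsin 0.2993 = 17.41°.

17.4°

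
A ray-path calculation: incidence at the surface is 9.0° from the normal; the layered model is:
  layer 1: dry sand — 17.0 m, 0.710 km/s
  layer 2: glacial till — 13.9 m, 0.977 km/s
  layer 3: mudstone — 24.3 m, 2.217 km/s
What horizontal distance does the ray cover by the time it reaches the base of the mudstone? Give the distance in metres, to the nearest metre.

19 m

p = sin θ₁/V₁ = sin 9.0°/0.710 = 2.2033e-01 s/km is conserved through the stack.
Layer 1: θ = 9.00°; offset = 17.0·tan 9.00° = 2.693 m.
Layer 2: sin θ = p·0.977 = 0.2153 → θ = 12.43°; offset = 13.9·tan 12.43° = 3.064 m.
Layer 3: sin θ = p·2.217 = 0.4885 → θ = 29.24°; offset = 24.3·tan 29.24° = 13.603 m.
Σ offsets = 19.360 m.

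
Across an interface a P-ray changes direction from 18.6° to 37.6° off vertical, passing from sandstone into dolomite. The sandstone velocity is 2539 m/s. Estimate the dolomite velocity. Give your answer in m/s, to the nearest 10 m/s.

4860 m/s

Snell's law: sin 18.6°/V₁ = sin 37.6°/V₂.
V₂ = V₁·sin 37.6°/sin 18.6° = 2539 × 1.9129 = 4856.92 m/s.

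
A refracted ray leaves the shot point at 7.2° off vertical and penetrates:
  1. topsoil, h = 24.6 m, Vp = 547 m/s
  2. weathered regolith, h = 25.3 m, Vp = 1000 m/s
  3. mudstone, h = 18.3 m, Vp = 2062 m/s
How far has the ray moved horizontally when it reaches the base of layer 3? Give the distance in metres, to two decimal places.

p = sin θ₁/V₁ = sin 7.2°/547 = 2.2913e-04 s/m is conserved through the stack.
Layer 1: θ = 7.20°; offset = 24.6·tan 7.20° = 3.1077 m.
Layer 2: sin θ = p·1000 = 0.2291 → θ = 13.25°; offset = 25.3·tan 13.25° = 5.9554 m.
Layer 3: sin θ = p·2062 = 0.4725 → θ = 28.19°; offset = 18.3·tan 28.19° = 9.8100 m.
Total horizontal offset = 18.8731 m.

18.87 m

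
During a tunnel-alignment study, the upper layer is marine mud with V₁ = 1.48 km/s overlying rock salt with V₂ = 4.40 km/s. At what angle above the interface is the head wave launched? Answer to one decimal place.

70.3°

Critical incidence: sin θ_c = V₁/V₂ = 1.48/4.40 = 0.3364.
θ_c = arcsin 0.3364 = 19.66°.
Measured from the interface: 90° − 19.66° = 70.34°.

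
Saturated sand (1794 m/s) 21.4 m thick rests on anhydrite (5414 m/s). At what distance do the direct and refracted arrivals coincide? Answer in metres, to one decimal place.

60.4 m

θ_c = arcsin(1794/5414) = 19.35°, so cos θ_c = 0.9435 and tᵢ = 2h cos θ_c/V₁ = 0.0225 s.
At crossover x/V₁ = x/V₂ + tᵢ ⇒ x = tᵢ/(1/V₁ − 1/V₂) = 0.02251/(5.5741e-04 − 1.8471e-04) = 60.39 m.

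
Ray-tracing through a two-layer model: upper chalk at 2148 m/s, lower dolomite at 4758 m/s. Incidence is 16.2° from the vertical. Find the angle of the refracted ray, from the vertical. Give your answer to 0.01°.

sin θ₁/V₁ = sin θ₂/V₂ ⇒ sin θ₂ = 4758·sin 16.2°/2148 = 4758·0.2790/2148 = 0.6180.
θ₂ = arcsin 0.6180 = 38.17° from the normal.

38.17°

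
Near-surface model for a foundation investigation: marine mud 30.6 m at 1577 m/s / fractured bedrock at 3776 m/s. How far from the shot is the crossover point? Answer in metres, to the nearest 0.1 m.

x_cross = 2h·√((V₂+V₁)/(V₂−V₁)).
(V₂+V₁)/(V₂−V₁) = (3776+1577)/(3776−1577) = 2.4343; √ = 1.5602.
x_cross = 2·30.6·1.5602 = 95.49 m.

95.5 m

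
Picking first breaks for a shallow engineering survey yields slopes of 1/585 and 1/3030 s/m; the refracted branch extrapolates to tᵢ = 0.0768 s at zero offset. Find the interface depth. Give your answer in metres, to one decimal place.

θ_c = arcsin(585/3030) = 11.13°; cos θ_c = 0.9812.
tᵢ = 2h cos θ_c/V₁ ⇒ h = tᵢ·V₁/(2 cos θ_c) = 0.0768·585/(2·0.9812) = 22.89 m.

22.9 m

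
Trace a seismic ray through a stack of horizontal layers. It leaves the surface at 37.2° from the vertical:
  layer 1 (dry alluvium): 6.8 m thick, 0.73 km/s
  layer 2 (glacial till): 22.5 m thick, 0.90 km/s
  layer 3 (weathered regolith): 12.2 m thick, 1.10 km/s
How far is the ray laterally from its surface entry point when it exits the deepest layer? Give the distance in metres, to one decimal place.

Apply Snell's law at each interface; in layer i the horizontal offset is hᵢ·tan θᵢ.
Layer 1: θ = 37.20°; offset = 6.8·tan 37.20° = 5.161 m.
Layer 2: sin θ = 0.90·sin 37.2°/0.73 = 0.7454, θ = 48.19°; offset = 22.5·tan 48.19° = 25.159 m.
Layer 3: sin θ = 1.10·sin 37.2°/0.73 = 0.9110, θ = 65.65°; offset = 12.2·tan 65.65° = 26.957 m.
Σ offsets = 57.277 m.

57.3 m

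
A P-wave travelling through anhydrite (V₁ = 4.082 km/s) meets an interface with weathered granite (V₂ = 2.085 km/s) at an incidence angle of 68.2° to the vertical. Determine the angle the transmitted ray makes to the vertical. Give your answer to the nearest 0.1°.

28.3°

sin θ₁/V₁ = sin θ₂/V₂ ⇒ sin θ₂ = 2.085·sin 68.2°/4.082 = 2.085·0.9285/4.082 = 0.4743.
θ₂ = arcsin 0.4743 = 28.31° from the normal.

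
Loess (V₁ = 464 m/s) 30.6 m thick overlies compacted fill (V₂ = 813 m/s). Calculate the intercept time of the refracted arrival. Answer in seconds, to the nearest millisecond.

0.108 s

θ_c = arcsin(V₁/V₂) = arcsin(464/813) = 34.80°; cos θ_c = 0.8211.
tᵢ = 2h·cos θ_c / V₁ = 2·30.6·0.8211 / 464 = 0.10831 s.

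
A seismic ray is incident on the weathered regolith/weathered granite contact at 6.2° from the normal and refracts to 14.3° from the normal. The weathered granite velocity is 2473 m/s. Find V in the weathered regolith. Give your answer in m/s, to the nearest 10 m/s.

1080 m/s

sin 6.2° = 0.1080; sin 14.3° = 0.2470.
V₁ = V₂·(sin θ₁/sin θ₂) = 2473·(0.1080/0.2470) = 1081.31 m/s.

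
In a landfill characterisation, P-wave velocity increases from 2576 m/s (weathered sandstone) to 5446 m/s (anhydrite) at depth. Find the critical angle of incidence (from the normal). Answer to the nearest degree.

28°

Critical incidence: sin θ_c = V₁/V₂ = 2576/5446 = 0.4730.
θ_c = arcsin 0.4730 = 28.23°.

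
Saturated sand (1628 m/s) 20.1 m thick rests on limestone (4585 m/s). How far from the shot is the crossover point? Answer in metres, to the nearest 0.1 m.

58.3 m

θ_c = arcsin(1628/4585) = 20.80°, so cos θ_c = 0.9348 and tᵢ = 2h cos θ_c/V₁ = 0.0231 s.
At crossover x/V₁ = x/V₂ + tᵢ ⇒ x = tᵢ/(1/V₁ − 1/V₂) = 0.02308/(6.1425e-04 − 2.1810e-04) = 58.27 m.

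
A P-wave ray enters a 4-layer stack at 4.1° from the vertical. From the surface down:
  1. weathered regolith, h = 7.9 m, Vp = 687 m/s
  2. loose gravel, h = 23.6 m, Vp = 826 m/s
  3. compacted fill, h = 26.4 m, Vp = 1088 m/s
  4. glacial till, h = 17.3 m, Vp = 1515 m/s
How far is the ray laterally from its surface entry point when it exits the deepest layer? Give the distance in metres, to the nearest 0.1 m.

p = sin θ₁/V₁ = sin 4.1°/687 = 1.0407e-04 s/m is conserved through the stack.
Layer 1: θ = 4.10°; offset = 7.9·tan 4.10° = 0.566 m.
Layer 2: sin θ = p·826 = 0.0860 → θ = 4.93°; offset = 23.6·tan 4.93° = 2.036 m.
Layer 3: sin θ = p·1088 = 0.1132 → θ = 6.50°; offset = 26.4·tan 6.50° = 3.009 m.
Layer 4: sin θ = p·1515 = 0.1577 → θ = 9.07°; offset = 17.3·tan 9.07° = 2.762 m.
Summing the layer offsets gives 8.373 m.

8.4 m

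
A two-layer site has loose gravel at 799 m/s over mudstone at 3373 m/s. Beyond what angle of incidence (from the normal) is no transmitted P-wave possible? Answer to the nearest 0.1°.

At critical incidence the refracted ray runs along the interface (θ₂ = 90°), so sin θ_c = V₁/V₂.
θ_c = arcsin(799/3373) = arcsin 0.2369 = 13.70°.

13.7°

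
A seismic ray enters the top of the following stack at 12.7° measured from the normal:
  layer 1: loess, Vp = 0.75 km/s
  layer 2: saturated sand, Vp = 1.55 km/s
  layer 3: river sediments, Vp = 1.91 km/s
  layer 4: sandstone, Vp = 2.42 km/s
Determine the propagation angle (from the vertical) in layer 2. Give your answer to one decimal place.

27.0°

Ray parameter p = sin 12.7° / 0.75 = 2.9313e-01 s/km.
sin θ_2 = p·V_2 = 2.9313e-01 × 1.55 = 0.4543.
θ_2 = arcsin 0.4543 = 27.02°.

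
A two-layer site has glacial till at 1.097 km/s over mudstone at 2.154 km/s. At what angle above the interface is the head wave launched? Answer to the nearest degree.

Critical incidence: sin θ_c = V₁/V₂ = 1.097/2.154 = 0.5093.
θ_c = arcsin 0.5093 = 30.62°.
Measured from the interface: 90° − 30.62° = 59.38°.

59°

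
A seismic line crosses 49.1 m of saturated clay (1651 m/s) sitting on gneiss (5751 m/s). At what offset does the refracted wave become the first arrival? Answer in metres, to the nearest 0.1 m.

131.9 m

x_cross = 2h·√((V₂+V₁)/(V₂−V₁)).
(V₂+V₁)/(V₂−V₁) = (5751+1651)/(5751−1651) = 1.8054; √ = 1.3436.
x_cross = 2·49.1·1.3436 = 131.95 m.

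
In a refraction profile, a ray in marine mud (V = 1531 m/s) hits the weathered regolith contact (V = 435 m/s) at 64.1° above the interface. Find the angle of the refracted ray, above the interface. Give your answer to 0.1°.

82.9°

Angle from the normal: 90° − 64.1° = 25.9°.
Snell's law: sin θ₂ = (V₂/V₁)·sin θ₁ = (435/1531)·sin 25.9° = 0.1241.
θ₂ = sin⁻¹(0.1241) = 7.13° (from vertical).
From the interface: 90° − 7.13° = 82.87°.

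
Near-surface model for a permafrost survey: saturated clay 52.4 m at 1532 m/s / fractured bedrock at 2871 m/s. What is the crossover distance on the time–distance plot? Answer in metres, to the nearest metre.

190 m

x_cross = 2h·√((V₂+V₁)/(V₂−V₁)).
(V₂+V₁)/(V₂−V₁) = (2871+1532)/(2871−1532) = 3.2883; √ = 1.8134.
x_cross = 2·52.4·1.8134 = 190.04 m.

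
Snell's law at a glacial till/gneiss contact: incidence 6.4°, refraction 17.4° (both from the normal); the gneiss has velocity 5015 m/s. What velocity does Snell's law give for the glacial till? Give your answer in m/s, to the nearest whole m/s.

1869 m/s

Snell's law: sin 6.4°/V₁ = sin 17.4°/V₂.
V₁ = V₂·sin 6.4°/sin 17.4° = 5015 × 0.3728 = 1869.37 m/s.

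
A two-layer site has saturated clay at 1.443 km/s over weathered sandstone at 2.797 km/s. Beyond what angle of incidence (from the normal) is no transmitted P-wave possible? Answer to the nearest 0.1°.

31.1°

At critical incidence the refracted ray runs along the interface (θ₂ = 90°), so sin θ_c = V₁/V₂.
θ_c = arcsin(1.443/2.797) = arcsin 0.5159 = 31.06°.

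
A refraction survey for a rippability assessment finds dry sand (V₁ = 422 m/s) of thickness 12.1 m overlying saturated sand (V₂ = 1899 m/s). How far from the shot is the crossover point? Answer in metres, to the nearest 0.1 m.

θ_c = arcsin(422/1899) = 12.84°, so cos θ_c = 0.9750 and tᵢ = 2h cos θ_c/V₁ = 0.0559 s.
At crossover x/V₁ = x/V₂ + tᵢ ⇒ x = tᵢ/(1/V₁ − 1/V₂) = 0.05591/(2.3697e-03 − 5.2659e-04) = 30.34 m.

30.3 m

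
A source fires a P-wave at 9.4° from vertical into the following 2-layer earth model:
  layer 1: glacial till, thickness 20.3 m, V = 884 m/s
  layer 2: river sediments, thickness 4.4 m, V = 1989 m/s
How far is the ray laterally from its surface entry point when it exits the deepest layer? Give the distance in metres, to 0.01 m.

p = sin θ₁/V₁ = sin 9.4°/884 = 1.8476e-04 s/m is conserved through the stack.
Layer 1: θ = 9.40°; offset = 20.3·tan 9.40° = 3.3606 m.
Layer 2: sin θ = p·1989 = 0.3675 → θ = 21.56°; offset = 4.4·tan 21.56° = 1.7386 m.
Σ offsets = 5.0992 m.

5.10 m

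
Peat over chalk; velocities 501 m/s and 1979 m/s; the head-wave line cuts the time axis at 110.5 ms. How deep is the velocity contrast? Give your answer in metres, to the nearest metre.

h = tᵢ·V₁·V₂ / (2·√(V₂²−V₁²)).
√(V₂²−V₁²) = √(1979² − 501²) = 1914.5 m/s.
h = 0.1105 s × 501 × 1979 / (2 × 1914.5) = 28.61 m.

29 m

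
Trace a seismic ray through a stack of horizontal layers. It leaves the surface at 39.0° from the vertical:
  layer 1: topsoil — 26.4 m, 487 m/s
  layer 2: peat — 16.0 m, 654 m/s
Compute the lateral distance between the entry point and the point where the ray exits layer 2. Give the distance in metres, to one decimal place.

46.7 m

p = sin θ₁/V₁ = sin 39.0°/487 = 1.2922e-03 s/m is conserved through the stack.
Layer 1: θ = 39.00°; offset = 26.4·tan 39.00° = 21.378 m.
Layer 2: sin θ = p·654 = 0.8451 → θ = 57.69°; offset = 16.0·tan 57.69° = 25.295 m.
Total horizontal offset = 46.673 m.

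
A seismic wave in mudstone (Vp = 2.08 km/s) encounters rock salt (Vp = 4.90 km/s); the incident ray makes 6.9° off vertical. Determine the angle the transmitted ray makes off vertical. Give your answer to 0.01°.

Snell's law: sin θ₂ = (V₂/V₁)·sin θ₁ = (4.90/2.08)·sin 6.9° = 0.2830.
θ₂ = sin⁻¹(0.2830) = 16.44° (from vertical).

16.44°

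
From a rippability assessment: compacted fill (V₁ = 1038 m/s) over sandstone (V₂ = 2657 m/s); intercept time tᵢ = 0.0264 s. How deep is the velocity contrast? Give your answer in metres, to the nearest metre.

15 m

θ_c = arcsin(1038/2657) = 23.00°; cos θ_c = 0.9205.
tᵢ = 2h cos θ_c/V₁ ⇒ h = tᵢ·V₁/(2 cos θ_c) = 0.0264·1038/(2·0.9205) = 14.88 m.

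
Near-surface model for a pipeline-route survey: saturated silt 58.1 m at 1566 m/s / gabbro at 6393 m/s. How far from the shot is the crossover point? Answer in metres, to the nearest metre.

x_cross = 2h·√((V₂+V₁)/(V₂−V₁)).
(V₂+V₁)/(V₂−V₁) = (6393+1566)/(6393−1566) = 1.6489; √ = 1.2841.
x_cross = 2·58.1·1.2841 = 149.21 m.

149 m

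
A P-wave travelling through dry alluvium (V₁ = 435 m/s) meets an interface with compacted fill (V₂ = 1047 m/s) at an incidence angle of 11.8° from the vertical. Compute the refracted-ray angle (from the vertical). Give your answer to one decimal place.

29.5°

Snell's law: sin θ₂ = (V₂/V₁)·sin θ₁ = (1047/435)·sin 11.8° = 0.4922.
θ₂ = sin⁻¹(0.4922) = 29.49° (from vertical).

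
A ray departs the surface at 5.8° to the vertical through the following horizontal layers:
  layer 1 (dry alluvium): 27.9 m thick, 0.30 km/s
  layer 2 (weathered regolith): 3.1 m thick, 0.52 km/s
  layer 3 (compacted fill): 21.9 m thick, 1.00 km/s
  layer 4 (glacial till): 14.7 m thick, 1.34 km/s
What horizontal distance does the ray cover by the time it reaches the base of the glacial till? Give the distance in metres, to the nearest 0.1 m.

18.7 m

p = sin θ₁/V₁ = sin 5.8°/0.30 = 3.3685e-01 s/km is conserved through the stack.
Layer 1: θ = 5.80°; offset = 27.9·tan 5.80° = 2.834 m.
Layer 2: sin θ = p·0.52 = 0.1752 → θ = 10.09°; offset = 3.1·tan 10.09° = 0.552 m.
Layer 3: sin θ = p·1.00 = 0.3369 → θ = 19.69°; offset = 21.9·tan 19.69° = 7.835 m.
Layer 4: sin θ = p·1.34 = 0.4514 → θ = 26.83°; offset = 14.7·tan 26.83° = 7.436 m.
Summing the layer offsets gives 18.657 m.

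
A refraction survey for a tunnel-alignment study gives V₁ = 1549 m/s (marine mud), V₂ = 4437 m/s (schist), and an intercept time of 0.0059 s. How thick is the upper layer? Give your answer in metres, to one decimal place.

θ_c = arcsin(1549/4437) = 20.43°; cos θ_c = 0.9371.
tᵢ = 2h cos θ_c/V₁ ⇒ h = tᵢ·V₁/(2 cos θ_c) = 0.0059·1549/(2·0.9371) = 4.88 m.

4.9 m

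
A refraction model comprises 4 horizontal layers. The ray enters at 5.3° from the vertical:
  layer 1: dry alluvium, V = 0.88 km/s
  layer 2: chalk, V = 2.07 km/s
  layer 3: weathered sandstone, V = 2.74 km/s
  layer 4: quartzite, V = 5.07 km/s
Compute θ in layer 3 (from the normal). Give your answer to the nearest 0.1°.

16.7°

Ray parameter p = sin 5.3° / 0.88 = 1.0497e-01 s/km.
sin θ_3 = p·V_3 = 1.0497e-01 × 2.74 = 0.2876.
θ_3 = 16.71° from the vertical.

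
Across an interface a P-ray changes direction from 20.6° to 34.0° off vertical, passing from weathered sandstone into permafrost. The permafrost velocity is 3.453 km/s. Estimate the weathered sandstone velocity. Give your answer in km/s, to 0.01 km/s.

sin 20.6° = 0.3518; sin 34.0° = 0.5592.
V₁ = V₂·(sin θ₁/sin θ₂) = 3.453·(0.3518/0.5592) = 2.17 km/s.

2.17 km/s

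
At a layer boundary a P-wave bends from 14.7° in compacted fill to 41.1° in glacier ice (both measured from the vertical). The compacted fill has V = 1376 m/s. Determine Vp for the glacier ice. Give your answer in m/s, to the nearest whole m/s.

3565 m/s

sin 14.7° = 0.2538; sin 41.1° = 0.6574.
V₂ = V₁·(sin θ₂/sin θ₁) = 1376·(0.6574/0.2538) = 3564.61 m/s.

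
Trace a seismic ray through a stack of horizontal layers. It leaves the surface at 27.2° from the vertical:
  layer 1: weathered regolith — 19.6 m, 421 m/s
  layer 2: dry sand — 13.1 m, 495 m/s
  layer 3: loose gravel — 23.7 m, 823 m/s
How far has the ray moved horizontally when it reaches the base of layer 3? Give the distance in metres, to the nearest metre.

p = sin θ₁/V₁ = sin 27.2°/421 = 1.0857e-03 s/m is conserved through the stack.
Layer 1: θ = 27.20°; offset = 19.6·tan 27.20° = 10.073 m.
Layer 2: sin θ = p·495 = 0.5374 → θ = 32.51°; offset = 13.1·tan 32.51° = 8.349 m.
Layer 3: sin θ = p·823 = 0.8936 → θ = 63.32°; offset = 23.7·tan 63.32° = 47.173 m.
Summing the layer offsets gives 65.595 m.

66 m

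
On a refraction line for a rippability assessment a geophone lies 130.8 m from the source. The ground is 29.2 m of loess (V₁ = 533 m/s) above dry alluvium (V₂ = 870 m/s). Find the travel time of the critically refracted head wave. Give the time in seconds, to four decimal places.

t = x/V₂ + 2h·√(V₂²−V₁²)/(V₁V₂).
√(V₂²−V₁²) = √(870²−533²) = 687.6 m/s; delay term = 2·29.2·687.6/(533·870) = 0.08660 s.
t = 130.8/870 + 0.08660 = 0.23694 s.

0.2369 s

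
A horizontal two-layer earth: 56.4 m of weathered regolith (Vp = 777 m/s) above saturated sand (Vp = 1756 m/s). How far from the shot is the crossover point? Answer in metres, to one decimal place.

181.4 m

x_cross = 2h·√((V₂+V₁)/(V₂−V₁)).
(V₂+V₁)/(V₂−V₁) = (1756+777)/(1756−777) = 2.5873; √ = 1.6085.
x_cross = 2·56.4·1.6085 = 181.44 m.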